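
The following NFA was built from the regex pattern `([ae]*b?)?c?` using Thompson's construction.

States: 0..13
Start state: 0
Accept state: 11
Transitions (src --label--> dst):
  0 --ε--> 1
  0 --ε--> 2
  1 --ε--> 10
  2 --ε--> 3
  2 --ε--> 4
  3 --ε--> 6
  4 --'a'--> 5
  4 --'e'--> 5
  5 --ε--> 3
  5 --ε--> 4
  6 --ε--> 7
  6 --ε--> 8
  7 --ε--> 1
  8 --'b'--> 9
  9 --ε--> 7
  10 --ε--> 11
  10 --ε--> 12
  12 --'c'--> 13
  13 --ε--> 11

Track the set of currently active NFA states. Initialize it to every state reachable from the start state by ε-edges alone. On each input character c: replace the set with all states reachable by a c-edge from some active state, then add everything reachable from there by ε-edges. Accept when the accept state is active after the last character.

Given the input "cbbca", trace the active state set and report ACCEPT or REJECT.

Answer: REJECT

Trace:
initial (ε-close {0}): {0,1,2,3,4,6,7,8,10,11,12}
'c' @ 1: {11,13}  (accept∈set)
'b' @ 2: {}  — state set empty
rest 'bca' ignored (set empty)
end set {} — state 11 not in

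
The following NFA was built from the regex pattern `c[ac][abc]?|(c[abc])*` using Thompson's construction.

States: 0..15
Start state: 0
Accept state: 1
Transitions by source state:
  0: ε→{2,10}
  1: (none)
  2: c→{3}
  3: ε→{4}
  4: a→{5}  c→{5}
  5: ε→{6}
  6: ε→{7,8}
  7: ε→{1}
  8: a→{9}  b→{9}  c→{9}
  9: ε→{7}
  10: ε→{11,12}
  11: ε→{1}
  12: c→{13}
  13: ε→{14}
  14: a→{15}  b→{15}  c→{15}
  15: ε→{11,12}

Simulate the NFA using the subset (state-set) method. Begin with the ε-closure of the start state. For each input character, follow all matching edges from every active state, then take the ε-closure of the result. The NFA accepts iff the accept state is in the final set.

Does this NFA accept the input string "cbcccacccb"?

Answer: ACCEPT

Derivation:
S₀ = ε-closure({0}) = {0,1,2,10,11,12}
'c' @ 1: {3,4,13,14}
'b' @ 2: {1,11,12,15}  ✓accept
'c' @ 3: {13,14}
'c' @ 4: {1,11,12,15}  ✓accept
'c' @ 5: {13,14}
'a' @ 6: {1,11,12,15}  ✓accept
'c' @ 7: {13,14}
'c' @ 8: {1,11,12,15}  ✓accept
'c' @ 9: {13,14}
'b' @ 10: {1,11,12,15}  ✓accept
final: {1,11,12,15}; accept 1 in set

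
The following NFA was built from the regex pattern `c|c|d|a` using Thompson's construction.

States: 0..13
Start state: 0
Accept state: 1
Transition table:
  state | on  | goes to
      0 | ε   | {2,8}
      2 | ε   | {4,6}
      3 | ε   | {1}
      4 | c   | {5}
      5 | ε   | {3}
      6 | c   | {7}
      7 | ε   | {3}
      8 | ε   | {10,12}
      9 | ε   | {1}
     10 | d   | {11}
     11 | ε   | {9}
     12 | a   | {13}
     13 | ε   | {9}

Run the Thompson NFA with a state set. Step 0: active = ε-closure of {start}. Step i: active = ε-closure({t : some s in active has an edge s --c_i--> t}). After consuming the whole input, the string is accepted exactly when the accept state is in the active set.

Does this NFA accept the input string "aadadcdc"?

S₀ = ε-closure({0}) = {0,2,4,6,8,10,12}
'a' @ 1: {1,9,13}  [accepting]
'a' @ 2: {}  — dead — no transitions
rest 'dadcdc' ignored (set empty)
end set {} — state 1 not in

Answer: REJECT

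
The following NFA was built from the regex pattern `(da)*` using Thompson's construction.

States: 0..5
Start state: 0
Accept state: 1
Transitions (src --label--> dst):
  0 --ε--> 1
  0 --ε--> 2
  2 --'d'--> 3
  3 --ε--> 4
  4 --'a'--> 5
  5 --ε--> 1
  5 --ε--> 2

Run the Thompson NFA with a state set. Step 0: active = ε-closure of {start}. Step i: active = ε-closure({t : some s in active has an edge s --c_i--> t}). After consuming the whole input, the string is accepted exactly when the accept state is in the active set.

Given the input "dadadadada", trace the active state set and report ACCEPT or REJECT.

S₀ = ε-closure({0}) = {0,1,2}
'd' @ 1: {3,4}
'a' @ 2: {1,2,5}  ✓accept
'd' @ 3: {3,4}
'a' @ 4: {1,2,5}  ✓accept
'd' @ 5: {3,4}
'a' @ 6: {1,2,5}  ✓accept
'd' @ 7: {3,4}
'a' @ 8: {1,2,5}  ✓accept
'd' @ 9: {3,4}
'a' @ 10: {1,2,5}  ✓accept
final: {1,2,5}; accept 1 in set

Answer: ACCEPT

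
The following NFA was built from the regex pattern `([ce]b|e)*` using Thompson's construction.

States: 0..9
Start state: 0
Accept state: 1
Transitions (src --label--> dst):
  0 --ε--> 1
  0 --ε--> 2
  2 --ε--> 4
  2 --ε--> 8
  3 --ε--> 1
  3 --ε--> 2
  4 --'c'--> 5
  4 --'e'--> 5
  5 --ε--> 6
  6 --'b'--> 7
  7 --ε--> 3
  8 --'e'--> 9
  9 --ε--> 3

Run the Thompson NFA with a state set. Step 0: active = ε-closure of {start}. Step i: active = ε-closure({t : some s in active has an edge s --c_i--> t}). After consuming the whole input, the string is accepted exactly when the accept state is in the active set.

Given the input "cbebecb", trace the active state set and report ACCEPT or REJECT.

Answer: ACCEPT

Derivation:
S₀ = ε-closure({0}) = {0,1,2,4,8}
'c' @ 1: {5,6}
'b' @ 2: {1,2,3,4,7,8}  ✓accept
'e' @ 3: {1,2,3,4,5,6,8,9}  ✓accept
'b' @ 4: {1,2,3,4,7,8}  ✓accept
'e' @ 5: {1,2,3,4,5,6,8,9}  ✓accept
'c' @ 6: {5,6}
'b' @ 7: {1,2,3,4,7,8}  ✓accept
end set {1,2,3,4,7,8} — state 1 in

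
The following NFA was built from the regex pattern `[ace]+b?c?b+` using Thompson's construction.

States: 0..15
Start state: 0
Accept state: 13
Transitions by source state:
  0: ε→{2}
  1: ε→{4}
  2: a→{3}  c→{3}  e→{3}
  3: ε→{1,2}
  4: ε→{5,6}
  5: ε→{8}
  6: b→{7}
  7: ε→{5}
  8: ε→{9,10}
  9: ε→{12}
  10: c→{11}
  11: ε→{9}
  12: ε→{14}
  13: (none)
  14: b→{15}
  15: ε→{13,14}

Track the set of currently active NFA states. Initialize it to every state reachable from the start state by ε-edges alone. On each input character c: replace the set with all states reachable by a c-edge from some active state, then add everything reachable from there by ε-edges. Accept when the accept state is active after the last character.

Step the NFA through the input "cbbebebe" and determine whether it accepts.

start: ε-closure({0}) = {0,2}
'c' @ 1: {1,2,3,4,5,6,8,9,10,12,14}
'b' @ 2: {5,7,8,9,10,12,13,14,15}  (accept∈set)
'b' @ 3: {13,14,15}  (accept∈set)
'e' @ 4: {}  — state set empty
rest 'bebe' ignored (set empty)
end set {} — state 13 not in

Answer: REJECT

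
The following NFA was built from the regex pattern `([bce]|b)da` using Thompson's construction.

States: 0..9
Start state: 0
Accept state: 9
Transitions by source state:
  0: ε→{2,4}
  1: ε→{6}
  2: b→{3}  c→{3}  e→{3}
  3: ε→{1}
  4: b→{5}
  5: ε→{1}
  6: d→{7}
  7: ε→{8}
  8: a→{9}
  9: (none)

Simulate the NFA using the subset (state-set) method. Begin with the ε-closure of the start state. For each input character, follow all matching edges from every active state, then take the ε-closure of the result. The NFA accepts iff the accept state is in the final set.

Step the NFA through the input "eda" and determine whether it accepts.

S₀ = ε-closure({0}) = {0,2,4}
'e' @ 1: {1,3,6}
'd' @ 2: {7,8}
'a' @ 3: {9}  ✓accept
final: {9}; accept 9 in set

Answer: ACCEPT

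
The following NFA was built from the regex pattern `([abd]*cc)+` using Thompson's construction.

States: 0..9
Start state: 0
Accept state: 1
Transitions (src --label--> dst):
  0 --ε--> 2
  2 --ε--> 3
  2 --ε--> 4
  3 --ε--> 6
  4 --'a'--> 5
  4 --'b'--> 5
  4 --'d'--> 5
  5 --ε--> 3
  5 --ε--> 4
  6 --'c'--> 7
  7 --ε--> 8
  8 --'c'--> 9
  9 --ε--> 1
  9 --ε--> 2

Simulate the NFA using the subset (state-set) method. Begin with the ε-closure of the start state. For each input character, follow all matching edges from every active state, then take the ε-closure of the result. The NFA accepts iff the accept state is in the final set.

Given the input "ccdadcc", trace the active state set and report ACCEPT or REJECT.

Answer: ACCEPT

Trace:
initial (ε-close {0}): {0,2,3,4,6}
'c' @ 1: {7,8}
'c' @ 2: {1,2,3,4,6,9}  ✓accept
'd' @ 3: {3,4,5,6}
'a' @ 4: {3,4,5,6}
'd' @ 5: {3,4,5,6}
'c' @ 6: {7,8}
'c' @ 7: {1,2,3,4,6,9}  ✓accept
end set {1,2,3,4,6,9} — state 1 in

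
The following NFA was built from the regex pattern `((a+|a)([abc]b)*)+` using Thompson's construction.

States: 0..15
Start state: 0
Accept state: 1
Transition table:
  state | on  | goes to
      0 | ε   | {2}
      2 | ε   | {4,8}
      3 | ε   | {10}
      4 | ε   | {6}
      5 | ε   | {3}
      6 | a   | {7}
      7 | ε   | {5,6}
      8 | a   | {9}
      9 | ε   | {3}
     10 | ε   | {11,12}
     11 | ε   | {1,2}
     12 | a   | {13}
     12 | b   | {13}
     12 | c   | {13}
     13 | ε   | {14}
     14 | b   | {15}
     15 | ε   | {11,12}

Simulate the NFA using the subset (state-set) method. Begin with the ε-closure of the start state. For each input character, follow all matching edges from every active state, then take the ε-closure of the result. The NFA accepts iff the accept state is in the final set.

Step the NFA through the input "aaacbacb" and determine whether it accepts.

initial (ε-close {0}): {0,2,4,6,8}
'a' @ 1: {1,2,3,4,5,6,7,8,9,10,11,12}  ✓accept
'a' @ 2: {1,2,3,4,5,6,7,8,9,10,11,12,13,14}  ✓accept
'a' @ 3: {1,2,3,4,5,6,7,8,9,10,11,12,13,14}  ✓accept
'c' @ 4: {13,14}
'b' @ 5: {1,2,4,6,8,11,12,15}  ✓accept
'a' @ 6: {1,2,3,4,5,6,7,8,9,10,11,12,13,14}  ✓accept
'c' @ 7: {13,14}
'b' @ 8: {1,2,4,6,8,11,12,15}  ✓accept
end set {1,2,4,6,8,11,12,15} — state 1 in

Answer: ACCEPT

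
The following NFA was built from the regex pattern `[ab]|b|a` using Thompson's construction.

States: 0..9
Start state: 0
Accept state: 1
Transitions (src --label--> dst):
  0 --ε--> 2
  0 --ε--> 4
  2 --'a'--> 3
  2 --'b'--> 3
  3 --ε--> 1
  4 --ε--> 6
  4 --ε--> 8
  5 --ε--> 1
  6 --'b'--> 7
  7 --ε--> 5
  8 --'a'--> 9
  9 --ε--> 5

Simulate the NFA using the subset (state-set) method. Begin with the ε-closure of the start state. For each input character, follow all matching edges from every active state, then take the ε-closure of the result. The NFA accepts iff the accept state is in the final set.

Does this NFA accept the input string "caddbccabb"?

start: ε-closure({0}) = {0,2,4,6,8}
'c' @ 1: {}  — dead — no transitions
rest 'addbccabb' ignored (set empty)
after full input: {}  (accept=1 not in)

Answer: REJECT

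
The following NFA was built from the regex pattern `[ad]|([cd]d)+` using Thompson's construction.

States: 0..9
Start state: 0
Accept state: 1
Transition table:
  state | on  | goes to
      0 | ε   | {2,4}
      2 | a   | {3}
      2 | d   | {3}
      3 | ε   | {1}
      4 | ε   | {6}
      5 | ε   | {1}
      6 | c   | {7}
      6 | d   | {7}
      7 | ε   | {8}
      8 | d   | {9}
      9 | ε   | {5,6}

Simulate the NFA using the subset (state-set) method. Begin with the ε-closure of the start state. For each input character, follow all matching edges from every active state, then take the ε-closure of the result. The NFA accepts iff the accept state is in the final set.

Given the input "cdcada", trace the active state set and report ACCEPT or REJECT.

S₀ = ε-closure({0}) = {0,2,4,6}
'c' @ 1: {7,8}
'd' @ 2: {1,5,6,9}  (accept∈set)
'c' @ 3: {7,8}
'a' @ 4: {}  — dead — no transitions
rest 'da' ignored (set empty)
end set {} — state 1 not in

Answer: REJECT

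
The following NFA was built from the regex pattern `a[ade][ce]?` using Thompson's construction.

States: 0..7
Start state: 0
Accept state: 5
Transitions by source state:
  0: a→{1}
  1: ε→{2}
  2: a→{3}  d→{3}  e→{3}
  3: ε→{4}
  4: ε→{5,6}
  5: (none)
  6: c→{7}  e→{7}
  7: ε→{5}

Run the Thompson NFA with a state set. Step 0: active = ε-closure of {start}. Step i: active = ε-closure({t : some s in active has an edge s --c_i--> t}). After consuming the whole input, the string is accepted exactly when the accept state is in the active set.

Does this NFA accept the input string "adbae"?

Answer: REJECT

Derivation:
initial (ε-close {0}): {0}
'a' @ 1: {1,2}
'd' @ 2: {3,4,5,6}  (accept∈set)
'b' @ 3: {}  — dead — no transitions
rest 'ae' ignored (set empty)
final: {}; accept 5 not in set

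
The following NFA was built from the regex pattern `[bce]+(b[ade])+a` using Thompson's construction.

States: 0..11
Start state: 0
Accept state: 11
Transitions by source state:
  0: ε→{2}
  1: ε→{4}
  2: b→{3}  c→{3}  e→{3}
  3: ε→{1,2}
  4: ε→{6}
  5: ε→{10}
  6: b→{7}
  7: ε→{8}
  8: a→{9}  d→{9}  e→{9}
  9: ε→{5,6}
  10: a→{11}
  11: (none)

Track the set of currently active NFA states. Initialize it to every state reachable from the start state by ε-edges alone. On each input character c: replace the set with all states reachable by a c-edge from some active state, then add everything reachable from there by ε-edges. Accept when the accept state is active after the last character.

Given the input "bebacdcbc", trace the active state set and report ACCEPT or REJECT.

Answer: REJECT

Steps:
S₀ = ε-closure({0}) = {0,2}
'b' @ 1: {1,2,3,4,6}
'e' @ 2: {1,2,3,4,6}
'b' @ 3: {1,2,3,4,6,7,8}
'a' @ 4: {5,6,9,10}
'c' @ 5: {}  — no active states
rest 'dcbc' ignored (set empty)
end set {} — state 11 not in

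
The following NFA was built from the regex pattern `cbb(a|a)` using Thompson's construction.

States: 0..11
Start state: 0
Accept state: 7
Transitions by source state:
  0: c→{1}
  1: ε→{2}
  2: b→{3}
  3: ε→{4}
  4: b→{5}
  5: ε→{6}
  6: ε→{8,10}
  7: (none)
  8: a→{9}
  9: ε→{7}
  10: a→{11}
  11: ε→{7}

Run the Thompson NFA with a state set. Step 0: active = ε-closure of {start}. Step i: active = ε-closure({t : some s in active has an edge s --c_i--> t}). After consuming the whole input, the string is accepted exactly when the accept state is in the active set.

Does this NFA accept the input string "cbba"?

start: ε-closure({0}) = {0}
'c' @ 1: {1,2}
'b' @ 2: {3,4}
'b' @ 3: {5,6,8,10}
'a' @ 4: {7,9,11}  (accept∈set)
after full input: {7,9,11}  (accept=7 in)

Answer: ACCEPT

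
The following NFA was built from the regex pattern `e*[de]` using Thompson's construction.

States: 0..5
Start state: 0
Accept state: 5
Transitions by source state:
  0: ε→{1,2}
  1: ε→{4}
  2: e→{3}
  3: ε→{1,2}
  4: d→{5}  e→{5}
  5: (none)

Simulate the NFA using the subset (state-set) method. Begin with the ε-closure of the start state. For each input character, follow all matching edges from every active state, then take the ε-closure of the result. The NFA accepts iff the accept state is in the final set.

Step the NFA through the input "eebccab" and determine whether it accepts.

start: ε-closure({0}) = {0,1,2,4}
'e' @ 1: {1,2,3,4,5}  ✓accept
'e' @ 2: {1,2,3,4,5}  ✓accept
'b' @ 3: {}  — state set empty
rest 'ccab' ignored (set empty)
end set {} — state 5 not in

Answer: REJECT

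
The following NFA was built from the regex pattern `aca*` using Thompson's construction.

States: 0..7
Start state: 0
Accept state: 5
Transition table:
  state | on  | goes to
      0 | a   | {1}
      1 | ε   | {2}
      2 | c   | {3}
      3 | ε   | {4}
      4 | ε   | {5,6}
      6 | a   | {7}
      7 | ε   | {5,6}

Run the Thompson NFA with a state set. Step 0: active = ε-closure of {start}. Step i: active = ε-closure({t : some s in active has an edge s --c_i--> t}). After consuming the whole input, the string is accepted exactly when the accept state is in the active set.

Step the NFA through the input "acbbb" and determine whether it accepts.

Answer: REJECT

Trace:
initial (ε-close {0}): {0}
'a' @ 1: {1,2}
'c' @ 2: {3,4,5,6}  ✓accept
'b' @ 3: {}  — state set empty
rest 'bb' ignored (set empty)
final: {}; accept 5 not in set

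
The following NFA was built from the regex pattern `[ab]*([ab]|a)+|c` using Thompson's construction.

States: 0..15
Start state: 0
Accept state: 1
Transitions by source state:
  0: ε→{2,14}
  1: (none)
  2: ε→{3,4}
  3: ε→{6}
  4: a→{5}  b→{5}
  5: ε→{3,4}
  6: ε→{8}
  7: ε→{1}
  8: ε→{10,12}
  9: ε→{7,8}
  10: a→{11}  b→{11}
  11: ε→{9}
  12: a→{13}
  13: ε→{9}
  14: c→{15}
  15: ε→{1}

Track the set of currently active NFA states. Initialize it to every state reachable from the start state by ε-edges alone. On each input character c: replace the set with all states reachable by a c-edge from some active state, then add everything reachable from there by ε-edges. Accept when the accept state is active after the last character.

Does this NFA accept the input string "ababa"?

Answer: ACCEPT

Steps:
initial (ε-close {0}): {0,2,3,4,6,8,10,12,14}
'a' @ 1: {1,3,4,5,6,7,8,9,10,11,12,13}  ✓accept
'b' @ 2: {1,3,4,5,6,7,8,9,10,11,12}  ✓accept
'a' @ 3: {1,3,4,5,6,7,8,9,10,11,12,13}  ✓accept
'b' @ 4: {1,3,4,5,6,7,8,9,10,11,12}  ✓accept
'a' @ 5: {1,3,4,5,6,7,8,9,10,11,12,13}  ✓accept
final: {1,3,4,5,6,7,8,9,10,11,12,13}; accept 1 in set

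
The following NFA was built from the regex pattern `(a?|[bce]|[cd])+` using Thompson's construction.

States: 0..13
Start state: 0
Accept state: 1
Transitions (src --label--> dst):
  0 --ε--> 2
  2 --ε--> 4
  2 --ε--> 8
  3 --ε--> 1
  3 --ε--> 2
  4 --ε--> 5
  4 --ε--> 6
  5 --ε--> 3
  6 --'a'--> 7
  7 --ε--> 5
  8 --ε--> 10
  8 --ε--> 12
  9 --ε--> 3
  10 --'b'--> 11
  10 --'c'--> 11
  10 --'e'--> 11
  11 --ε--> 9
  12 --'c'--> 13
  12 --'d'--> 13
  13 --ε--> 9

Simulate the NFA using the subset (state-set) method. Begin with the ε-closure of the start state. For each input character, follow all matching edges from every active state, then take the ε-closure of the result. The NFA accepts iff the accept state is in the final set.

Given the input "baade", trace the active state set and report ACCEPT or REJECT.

S₀ = ε-closure({0}) = {0,1,2,3,4,5,6,8,10,12}
'b' @ 1: {1,2,3,4,5,6,8,9,10,11,12}  [accepting]
'a' @ 2: {1,2,3,4,5,6,7,8,10,12}  [accepting]
'a' @ 3: {1,2,3,4,5,6,7,8,10,12}  [accepting]
'd' @ 4: {1,2,3,4,5,6,8,9,10,12,13}  [accepting]
'e' @ 5: {1,2,3,4,5,6,8,9,10,11,12}  [accepting]
final: {1,2,3,4,5,6,8,9,10,11,12}; accept 1 in set

Answer: ACCEPT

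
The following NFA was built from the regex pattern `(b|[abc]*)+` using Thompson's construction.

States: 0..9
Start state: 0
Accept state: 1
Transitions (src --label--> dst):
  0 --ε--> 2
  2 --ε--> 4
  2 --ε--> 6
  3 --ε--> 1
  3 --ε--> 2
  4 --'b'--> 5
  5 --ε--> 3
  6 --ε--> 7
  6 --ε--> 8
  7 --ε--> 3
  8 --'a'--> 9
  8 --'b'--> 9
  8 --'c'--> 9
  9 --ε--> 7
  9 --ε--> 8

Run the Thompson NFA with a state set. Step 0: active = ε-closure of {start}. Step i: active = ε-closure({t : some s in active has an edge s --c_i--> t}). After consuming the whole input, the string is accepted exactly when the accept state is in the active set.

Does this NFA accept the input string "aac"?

Answer: ACCEPT

Derivation:
S₀ = ε-closure({0}) = {0,1,2,3,4,6,7,8}
'a' @ 1: {1,2,3,4,6,7,8,9}  (accept∈set)
'a' @ 2: {1,2,3,4,6,7,8,9}  (accept∈set)
'c' @ 3: {1,2,3,4,6,7,8,9}  (accept∈set)
end set {1,2,3,4,6,7,8,9} — state 1 in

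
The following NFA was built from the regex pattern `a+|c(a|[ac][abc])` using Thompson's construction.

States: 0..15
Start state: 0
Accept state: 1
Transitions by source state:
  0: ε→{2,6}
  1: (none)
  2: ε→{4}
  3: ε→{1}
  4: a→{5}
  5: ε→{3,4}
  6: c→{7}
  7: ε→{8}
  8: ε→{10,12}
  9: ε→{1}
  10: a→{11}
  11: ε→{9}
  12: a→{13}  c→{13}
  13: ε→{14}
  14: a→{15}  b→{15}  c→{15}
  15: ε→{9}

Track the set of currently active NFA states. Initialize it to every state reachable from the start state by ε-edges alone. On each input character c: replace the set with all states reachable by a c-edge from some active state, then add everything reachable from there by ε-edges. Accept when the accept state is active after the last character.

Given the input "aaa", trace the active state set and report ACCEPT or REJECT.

S₀ = ε-closure({0}) = {0,2,4,6}
'a' @ 1: {1,3,4,5}  (accept∈set)
'a' @ 2: {1,3,4,5}  (accept∈set)
'a' @ 3: {1,3,4,5}  (accept∈set)
after full input: {1,3,4,5}  (accept=1 in)

Answer: ACCEPT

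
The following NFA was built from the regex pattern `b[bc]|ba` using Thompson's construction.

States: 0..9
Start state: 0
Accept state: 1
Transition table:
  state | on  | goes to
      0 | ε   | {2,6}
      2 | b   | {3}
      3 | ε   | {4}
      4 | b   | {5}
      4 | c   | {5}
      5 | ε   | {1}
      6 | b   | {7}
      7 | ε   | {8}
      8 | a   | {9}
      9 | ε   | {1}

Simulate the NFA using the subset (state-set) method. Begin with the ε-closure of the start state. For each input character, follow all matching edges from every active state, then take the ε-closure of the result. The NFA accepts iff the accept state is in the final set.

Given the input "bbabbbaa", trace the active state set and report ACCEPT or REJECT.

Answer: REJECT

Steps:
S₀ = ε-closure({0}) = {0,2,6}
'b' @ 1: {3,4,7,8}
'b' @ 2: {1,5}  (accept∈set)
'a' @ 3: {}  — state set empty
rest 'bbbaa' ignored (set empty)
final: {}; accept 1 not in set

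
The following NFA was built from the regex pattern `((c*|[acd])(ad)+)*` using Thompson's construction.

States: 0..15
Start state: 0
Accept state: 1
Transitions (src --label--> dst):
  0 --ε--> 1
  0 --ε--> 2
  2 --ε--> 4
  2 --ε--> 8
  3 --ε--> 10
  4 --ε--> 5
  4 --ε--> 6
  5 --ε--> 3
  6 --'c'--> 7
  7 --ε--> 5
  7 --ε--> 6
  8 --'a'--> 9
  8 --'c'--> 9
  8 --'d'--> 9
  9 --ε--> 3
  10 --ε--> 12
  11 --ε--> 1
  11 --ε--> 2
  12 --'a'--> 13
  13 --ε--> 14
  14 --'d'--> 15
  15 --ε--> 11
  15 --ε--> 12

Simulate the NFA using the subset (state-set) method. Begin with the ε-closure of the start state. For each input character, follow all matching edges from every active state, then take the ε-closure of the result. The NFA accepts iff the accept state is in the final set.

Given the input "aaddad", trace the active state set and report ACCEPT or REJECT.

Answer: ACCEPT

Trace:
S₀ = ε-closure({0}) = {0,1,2,3,4,5,6,8,10,12}
'a' @ 1: {3,9,10,12,13,14}
'a' @ 2: {13,14}
'd' @ 3: {1,2,3,4,5,6,8,10,11,12,15}  (accept∈set)
'd' @ 4: {3,9,10,12}
'a' @ 5: {13,14}
'd' @ 6: {1,2,3,4,5,6,8,10,11,12,15}  (accept∈set)
final: {1,2,3,4,5,6,8,10,11,12,15}; accept 1 in set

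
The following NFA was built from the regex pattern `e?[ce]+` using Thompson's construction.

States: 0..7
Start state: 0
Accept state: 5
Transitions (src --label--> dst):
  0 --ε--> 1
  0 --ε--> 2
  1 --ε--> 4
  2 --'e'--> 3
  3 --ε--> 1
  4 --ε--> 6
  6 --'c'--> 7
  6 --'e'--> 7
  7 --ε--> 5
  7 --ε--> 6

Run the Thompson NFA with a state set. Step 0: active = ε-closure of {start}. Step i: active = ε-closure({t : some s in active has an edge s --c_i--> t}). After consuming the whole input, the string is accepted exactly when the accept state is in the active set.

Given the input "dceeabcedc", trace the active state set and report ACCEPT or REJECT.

start: ε-closure({0}) = {0,1,2,4,6}
'd' @ 1: {}  — state set empty
rest 'ceeabcedc' ignored (set empty)
after full input: {}  (accept=5 not in)

Answer: REJECT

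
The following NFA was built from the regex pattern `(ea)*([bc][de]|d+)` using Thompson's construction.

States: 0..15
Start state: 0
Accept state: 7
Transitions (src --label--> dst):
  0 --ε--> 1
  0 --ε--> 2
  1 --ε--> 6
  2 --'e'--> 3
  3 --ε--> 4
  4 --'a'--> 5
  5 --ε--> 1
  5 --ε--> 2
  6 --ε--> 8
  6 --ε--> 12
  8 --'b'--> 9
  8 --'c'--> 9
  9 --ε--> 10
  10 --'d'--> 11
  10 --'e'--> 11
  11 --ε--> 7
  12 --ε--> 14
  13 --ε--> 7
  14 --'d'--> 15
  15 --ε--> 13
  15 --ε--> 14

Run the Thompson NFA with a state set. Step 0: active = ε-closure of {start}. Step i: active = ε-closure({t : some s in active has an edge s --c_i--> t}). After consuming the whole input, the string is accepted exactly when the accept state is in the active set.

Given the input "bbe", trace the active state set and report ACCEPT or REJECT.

Answer: REJECT

Trace:
S₀ = ε-closure({0}) = {0,1,2,6,8,12,14}
'b' @ 1: {9,10}
'b' @ 2: {}  — no active states
rest 'e' ignored (set empty)
end set {} — state 7 not in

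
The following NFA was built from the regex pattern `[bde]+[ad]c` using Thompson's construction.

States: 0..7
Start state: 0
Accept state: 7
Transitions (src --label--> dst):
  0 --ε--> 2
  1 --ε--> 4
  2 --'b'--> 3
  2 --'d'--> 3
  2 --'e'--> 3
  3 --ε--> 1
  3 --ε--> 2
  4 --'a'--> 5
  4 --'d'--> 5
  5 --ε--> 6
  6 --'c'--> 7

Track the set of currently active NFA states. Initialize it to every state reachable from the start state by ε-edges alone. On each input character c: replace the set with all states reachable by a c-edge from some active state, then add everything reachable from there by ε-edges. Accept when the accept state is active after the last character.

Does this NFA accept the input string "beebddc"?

Answer: ACCEPT

Steps:
initial (ε-close {0}): {0,2}
'b' @ 1: {1,2,3,4}
'e' @ 2: {1,2,3,4}
'e' @ 3: {1,2,3,4}
'b' @ 4: {1,2,3,4}
'd' @ 5: {1,2,3,4,5,6}
'd' @ 6: {1,2,3,4,5,6}
'c' @ 7: {7}  (accept∈set)
after full input: {7}  (accept=7 in)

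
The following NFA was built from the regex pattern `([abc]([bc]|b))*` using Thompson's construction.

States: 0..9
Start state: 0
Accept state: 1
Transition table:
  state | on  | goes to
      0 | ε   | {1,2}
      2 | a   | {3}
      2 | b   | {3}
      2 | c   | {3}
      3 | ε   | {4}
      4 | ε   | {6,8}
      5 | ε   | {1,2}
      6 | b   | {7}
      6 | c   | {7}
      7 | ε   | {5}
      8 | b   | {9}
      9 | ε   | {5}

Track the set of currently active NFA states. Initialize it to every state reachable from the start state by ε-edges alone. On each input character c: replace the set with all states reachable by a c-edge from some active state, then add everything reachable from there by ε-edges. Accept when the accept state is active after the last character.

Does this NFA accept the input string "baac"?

Answer: REJECT

Derivation:
start: ε-closure({0}) = {0,1,2}
'b' @ 1: {3,4,6,8}
'a' @ 2: {}  — dead — no transitions
rest 'ac' ignored (set empty)
after full input: {}  (accept=1 not in)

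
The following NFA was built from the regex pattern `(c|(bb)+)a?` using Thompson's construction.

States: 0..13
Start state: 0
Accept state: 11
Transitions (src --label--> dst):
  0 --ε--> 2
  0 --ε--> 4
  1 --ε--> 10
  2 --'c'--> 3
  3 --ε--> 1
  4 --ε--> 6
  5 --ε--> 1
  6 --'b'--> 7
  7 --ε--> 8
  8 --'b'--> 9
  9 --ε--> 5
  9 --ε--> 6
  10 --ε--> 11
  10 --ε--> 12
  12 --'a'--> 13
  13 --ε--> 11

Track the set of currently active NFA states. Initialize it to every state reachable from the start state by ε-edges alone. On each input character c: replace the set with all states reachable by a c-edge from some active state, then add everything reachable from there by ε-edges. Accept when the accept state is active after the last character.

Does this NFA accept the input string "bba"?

S₀ = ε-closure({0}) = {0,2,4,6}
'b' @ 1: {7,8}
'b' @ 2: {1,5,6,9,10,11,12}  ✓accept
'a' @ 3: {11,13}  ✓accept
end set {11,13} — state 11 in

Answer: ACCEPT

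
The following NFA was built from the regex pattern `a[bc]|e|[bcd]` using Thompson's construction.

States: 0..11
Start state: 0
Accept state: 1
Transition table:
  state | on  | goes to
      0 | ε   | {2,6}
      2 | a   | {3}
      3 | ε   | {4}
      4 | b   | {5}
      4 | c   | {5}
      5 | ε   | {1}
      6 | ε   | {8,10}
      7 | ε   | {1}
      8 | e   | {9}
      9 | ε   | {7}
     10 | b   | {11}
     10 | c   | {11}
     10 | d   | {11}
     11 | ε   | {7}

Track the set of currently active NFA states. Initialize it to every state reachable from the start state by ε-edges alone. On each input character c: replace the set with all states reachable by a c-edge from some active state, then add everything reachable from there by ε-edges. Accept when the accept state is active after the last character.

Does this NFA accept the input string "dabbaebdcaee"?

Answer: REJECT

Trace:
initial (ε-close {0}): {0,2,6,8,10}
'd' @ 1: {1,7,11}  (accept∈set)
'a' @ 2: {}  — state set empty
rest 'bbaebdcaee' ignored (set empty)
after full input: {}  (accept=1 not in)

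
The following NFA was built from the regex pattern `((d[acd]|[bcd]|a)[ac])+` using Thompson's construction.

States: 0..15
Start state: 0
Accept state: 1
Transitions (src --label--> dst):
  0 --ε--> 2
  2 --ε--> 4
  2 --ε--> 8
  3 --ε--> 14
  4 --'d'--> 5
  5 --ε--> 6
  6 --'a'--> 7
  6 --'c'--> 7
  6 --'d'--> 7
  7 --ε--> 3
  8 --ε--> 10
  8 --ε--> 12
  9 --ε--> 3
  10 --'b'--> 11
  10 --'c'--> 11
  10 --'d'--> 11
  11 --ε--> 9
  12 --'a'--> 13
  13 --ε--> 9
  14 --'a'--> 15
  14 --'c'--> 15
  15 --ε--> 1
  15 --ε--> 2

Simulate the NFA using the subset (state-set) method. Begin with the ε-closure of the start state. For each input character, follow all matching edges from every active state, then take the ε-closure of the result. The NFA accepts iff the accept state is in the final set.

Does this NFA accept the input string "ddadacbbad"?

S₀ = ε-closure({0}) = {0,2,4,8,10,12}
'd' @ 1: {3,5,6,9,11,14}
'd' @ 2: {3,7,14}
'a' @ 3: {1,2,4,8,10,12,15}  (accept∈set)
'd' @ 4: {3,5,6,9,11,14}
'a' @ 5: {1,2,3,4,7,8,10,12,14,15}  (accept∈set)
'c' @ 6: {1,2,3,4,8,9,10,11,12,14,15}  (accept∈set)
'b' @ 7: {3,9,11,14}
'b' @ 8: {}  — dead — no transitions
rest 'ad' ignored (set empty)
final: {}; accept 1 not in set

Answer: REJECT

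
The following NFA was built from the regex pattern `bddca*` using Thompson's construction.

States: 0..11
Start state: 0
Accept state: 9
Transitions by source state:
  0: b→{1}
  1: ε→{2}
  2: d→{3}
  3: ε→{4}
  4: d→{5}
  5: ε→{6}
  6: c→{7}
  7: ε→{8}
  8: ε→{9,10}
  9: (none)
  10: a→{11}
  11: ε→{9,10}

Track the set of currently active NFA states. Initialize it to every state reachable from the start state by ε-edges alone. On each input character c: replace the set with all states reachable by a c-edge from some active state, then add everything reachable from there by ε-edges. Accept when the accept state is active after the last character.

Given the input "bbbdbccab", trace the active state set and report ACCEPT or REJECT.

Answer: REJECT

Steps:
start: ε-closure({0}) = {0}
'b' @ 1: {1,2}
'b' @ 2: {}  — dead — no transitions
rest 'bdbccab' ignored (set empty)
end set {} — state 9 not in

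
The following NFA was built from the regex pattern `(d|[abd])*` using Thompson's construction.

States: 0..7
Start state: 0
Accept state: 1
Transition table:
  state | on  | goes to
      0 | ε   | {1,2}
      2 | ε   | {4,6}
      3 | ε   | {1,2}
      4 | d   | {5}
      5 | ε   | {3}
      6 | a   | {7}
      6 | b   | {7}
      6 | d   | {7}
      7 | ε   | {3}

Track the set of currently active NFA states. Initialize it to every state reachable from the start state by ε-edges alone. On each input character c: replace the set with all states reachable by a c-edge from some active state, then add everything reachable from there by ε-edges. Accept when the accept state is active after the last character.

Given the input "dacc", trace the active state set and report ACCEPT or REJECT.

start: ε-closure({0}) = {0,1,2,4,6}
'd' @ 1: {1,2,3,4,5,6,7}  (accept∈set)
'a' @ 2: {1,2,3,4,6,7}  (accept∈set)
'c' @ 3: {}  — dead — no transitions
rest 'c' ignored (set empty)
end set {} — state 1 not in

Answer: REJECT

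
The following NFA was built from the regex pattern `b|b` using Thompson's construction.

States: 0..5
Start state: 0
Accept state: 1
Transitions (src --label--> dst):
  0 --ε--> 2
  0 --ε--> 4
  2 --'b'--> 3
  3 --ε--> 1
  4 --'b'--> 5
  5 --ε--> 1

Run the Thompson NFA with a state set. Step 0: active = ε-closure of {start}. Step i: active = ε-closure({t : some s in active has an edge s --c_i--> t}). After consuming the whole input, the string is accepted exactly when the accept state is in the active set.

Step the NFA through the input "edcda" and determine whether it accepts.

start: ε-closure({0}) = {0,2,4}
'e' @ 1: {}  — state set empty
rest 'dcda' ignored (set empty)
final: {}; accept 1 not in set

Answer: REJECT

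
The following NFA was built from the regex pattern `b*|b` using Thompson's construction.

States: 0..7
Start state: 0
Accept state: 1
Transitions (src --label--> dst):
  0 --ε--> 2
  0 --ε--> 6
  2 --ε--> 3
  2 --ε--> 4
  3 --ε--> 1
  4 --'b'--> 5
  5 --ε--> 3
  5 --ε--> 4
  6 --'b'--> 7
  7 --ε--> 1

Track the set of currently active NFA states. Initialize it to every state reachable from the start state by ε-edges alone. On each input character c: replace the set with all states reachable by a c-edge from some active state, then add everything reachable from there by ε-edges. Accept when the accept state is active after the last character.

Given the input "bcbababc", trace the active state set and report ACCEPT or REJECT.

Answer: REJECT

Derivation:
initial (ε-close {0}): {0,1,2,3,4,6}
'b' @ 1: {1,3,4,5,7}  (accept∈set)
'c' @ 2: {}  — no active states
rest 'bababc' ignored (set empty)
final: {}; accept 1 not in set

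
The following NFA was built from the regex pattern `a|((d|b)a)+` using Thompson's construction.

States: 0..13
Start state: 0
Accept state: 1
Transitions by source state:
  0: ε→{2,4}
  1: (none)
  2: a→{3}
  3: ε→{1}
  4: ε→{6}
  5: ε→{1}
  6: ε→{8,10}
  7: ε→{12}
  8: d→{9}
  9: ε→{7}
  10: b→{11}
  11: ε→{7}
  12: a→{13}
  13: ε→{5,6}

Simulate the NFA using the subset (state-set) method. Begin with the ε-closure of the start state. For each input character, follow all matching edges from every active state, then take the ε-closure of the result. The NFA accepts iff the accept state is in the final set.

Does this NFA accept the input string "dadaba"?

S₀ = ε-closure({0}) = {0,2,4,6,8,10}
'd' @ 1: {7,9,12}
'a' @ 2: {1,5,6,8,10,13}  ✓accept
'd' @ 3: {7,9,12}
'a' @ 4: {1,5,6,8,10,13}  ✓accept
'b' @ 5: {7,11,12}
'a' @ 6: {1,5,6,8,10,13}  ✓accept
final: {1,5,6,8,10,13}; accept 1 in set

Answer: ACCEPT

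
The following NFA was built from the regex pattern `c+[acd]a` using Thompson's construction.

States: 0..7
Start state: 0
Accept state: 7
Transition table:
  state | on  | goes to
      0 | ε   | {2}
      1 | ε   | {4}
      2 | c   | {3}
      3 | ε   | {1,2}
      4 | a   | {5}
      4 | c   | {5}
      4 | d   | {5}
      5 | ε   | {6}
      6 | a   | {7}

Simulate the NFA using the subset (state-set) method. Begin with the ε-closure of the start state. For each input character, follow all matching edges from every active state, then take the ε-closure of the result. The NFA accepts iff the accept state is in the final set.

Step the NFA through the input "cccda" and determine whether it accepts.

start: ε-closure({0}) = {0,2}
'c' @ 1: {1,2,3,4}
'c' @ 2: {1,2,3,4,5,6}
'c' @ 3: {1,2,3,4,5,6}
'd' @ 4: {5,6}
'a' @ 5: {7}  ✓accept
end set {7} — state 7 in

Answer: ACCEPT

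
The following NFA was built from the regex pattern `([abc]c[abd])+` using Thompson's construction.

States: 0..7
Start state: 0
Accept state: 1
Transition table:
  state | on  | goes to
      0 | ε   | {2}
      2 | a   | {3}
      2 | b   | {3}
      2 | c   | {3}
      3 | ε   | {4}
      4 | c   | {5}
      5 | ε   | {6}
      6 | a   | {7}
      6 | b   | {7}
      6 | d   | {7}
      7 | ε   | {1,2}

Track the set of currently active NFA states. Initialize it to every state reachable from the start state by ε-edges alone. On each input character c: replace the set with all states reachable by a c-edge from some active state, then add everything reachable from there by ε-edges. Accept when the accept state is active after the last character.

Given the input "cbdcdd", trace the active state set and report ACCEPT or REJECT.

start: ε-closure({0}) = {0,2}
'c' @ 1: {3,4}
'b' @ 2: {}  — no active states
rest 'dcdd' ignored (set empty)
end set {} — state 1 not in

Answer: REJECT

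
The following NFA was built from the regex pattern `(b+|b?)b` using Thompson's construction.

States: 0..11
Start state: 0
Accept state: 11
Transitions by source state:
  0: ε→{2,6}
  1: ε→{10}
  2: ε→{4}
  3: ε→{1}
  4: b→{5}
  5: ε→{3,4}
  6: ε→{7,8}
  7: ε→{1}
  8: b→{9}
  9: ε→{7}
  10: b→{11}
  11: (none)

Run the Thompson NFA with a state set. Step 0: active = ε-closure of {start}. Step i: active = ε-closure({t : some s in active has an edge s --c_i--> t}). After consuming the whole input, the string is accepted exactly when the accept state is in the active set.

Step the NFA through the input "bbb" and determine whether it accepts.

Answer: ACCEPT

Steps:
S₀ = ε-closure({0}) = {0,1,2,4,6,7,8,10}
'b' @ 1: {1,3,4,5,7,9,10,11}  [accepting]
'b' @ 2: {1,3,4,5,10,11}  [accepting]
'b' @ 3: {1,3,4,5,10,11}  [accepting]
after full input: {1,3,4,5,10,11}  (accept=11 in)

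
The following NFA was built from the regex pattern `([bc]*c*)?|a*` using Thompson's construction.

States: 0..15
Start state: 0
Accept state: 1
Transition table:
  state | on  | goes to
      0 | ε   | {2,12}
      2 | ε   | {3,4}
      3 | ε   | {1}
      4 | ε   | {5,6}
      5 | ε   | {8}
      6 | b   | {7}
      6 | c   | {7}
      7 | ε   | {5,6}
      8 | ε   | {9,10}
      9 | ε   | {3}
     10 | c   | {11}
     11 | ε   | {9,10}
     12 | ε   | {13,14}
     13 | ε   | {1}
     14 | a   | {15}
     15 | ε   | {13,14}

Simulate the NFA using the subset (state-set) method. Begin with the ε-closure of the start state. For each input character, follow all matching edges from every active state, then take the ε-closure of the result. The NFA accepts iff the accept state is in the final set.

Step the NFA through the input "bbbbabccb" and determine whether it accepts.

Answer: REJECT

Steps:
S₀ = ε-closure({0}) = {0,1,2,3,4,5,6,8,9,10,12,13,14}
'b' @ 1: {1,3,5,6,7,8,9,10}  ✓accept
'b' @ 2: {1,3,5,6,7,8,9,10}  ✓accept
'b' @ 3: {1,3,5,6,7,8,9,10}  ✓accept
'b' @ 4: {1,3,5,6,7,8,9,10}  ✓accept
'a' @ 5: {}  — dead — no transitions
rest 'bccb' ignored (set empty)
end set {} — state 1 not in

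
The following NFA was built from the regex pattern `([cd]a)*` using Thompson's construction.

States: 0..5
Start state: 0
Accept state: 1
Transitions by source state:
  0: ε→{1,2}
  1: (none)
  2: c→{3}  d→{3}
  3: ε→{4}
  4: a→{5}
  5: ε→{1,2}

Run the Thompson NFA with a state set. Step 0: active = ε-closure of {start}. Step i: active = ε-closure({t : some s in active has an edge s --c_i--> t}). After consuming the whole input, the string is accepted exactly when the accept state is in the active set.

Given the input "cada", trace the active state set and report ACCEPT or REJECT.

start: ε-closure({0}) = {0,1,2}
'c' @ 1: {3,4}
'a' @ 2: {1,2,5}  [accepting]
'd' @ 3: {3,4}
'a' @ 4: {1,2,5}  [accepting]
final: {1,2,5}; accept 1 in set

Answer: ACCEPT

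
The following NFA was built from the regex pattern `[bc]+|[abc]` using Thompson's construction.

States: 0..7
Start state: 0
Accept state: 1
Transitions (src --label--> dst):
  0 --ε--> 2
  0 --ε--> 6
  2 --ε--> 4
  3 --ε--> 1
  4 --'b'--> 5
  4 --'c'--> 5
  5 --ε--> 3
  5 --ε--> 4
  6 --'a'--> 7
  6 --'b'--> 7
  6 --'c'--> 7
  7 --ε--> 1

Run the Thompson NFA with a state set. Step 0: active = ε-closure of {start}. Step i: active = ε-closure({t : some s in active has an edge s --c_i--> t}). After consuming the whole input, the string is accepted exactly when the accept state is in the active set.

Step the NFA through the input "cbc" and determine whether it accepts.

Answer: ACCEPT

Derivation:
initial (ε-close {0}): {0,2,4,6}
'c' @ 1: {1,3,4,5,7}  (accept∈set)
'b' @ 2: {1,3,4,5}  (accept∈set)
'c' @ 3: {1,3,4,5}  (accept∈set)
after full input: {1,3,4,5}  (accept=1 in)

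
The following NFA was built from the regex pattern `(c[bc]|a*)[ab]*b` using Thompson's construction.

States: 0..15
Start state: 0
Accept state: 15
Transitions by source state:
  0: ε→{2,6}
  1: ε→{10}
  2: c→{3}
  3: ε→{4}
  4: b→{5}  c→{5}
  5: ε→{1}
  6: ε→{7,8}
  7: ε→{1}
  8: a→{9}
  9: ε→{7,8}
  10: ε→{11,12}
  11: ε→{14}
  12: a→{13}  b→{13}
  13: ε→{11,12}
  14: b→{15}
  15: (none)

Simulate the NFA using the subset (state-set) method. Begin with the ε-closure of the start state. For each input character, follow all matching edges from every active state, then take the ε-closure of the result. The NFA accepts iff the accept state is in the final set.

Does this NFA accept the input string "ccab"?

initial (ε-close {0}): {0,1,2,6,7,8,10,11,12,14}
'c' @ 1: {3,4}
'c' @ 2: {1,5,10,11,12,14}
'a' @ 3: {11,12,13,14}
'b' @ 4: {11,12,13,14,15}  (accept∈set)
end set {11,12,13,14,15} — state 15 in

Answer: ACCEPT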